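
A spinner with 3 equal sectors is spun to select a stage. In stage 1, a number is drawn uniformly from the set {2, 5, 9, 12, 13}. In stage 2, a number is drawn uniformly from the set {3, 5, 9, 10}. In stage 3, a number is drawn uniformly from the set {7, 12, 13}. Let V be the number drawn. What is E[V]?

E[V | stage 1] = (2+5+9+12+13)/5 = 41/5.
E[V | stage 2] = (3+5+9+10)/4 = 27/4.
E[V | stage 3] = (7+12+13)/3 = 32/3.
By the law of total expectation,
E[V] = (1/3)·(41/5) + (1/3)·(27/4) + (1/3)·(32/3) = 1537/180.

1537/180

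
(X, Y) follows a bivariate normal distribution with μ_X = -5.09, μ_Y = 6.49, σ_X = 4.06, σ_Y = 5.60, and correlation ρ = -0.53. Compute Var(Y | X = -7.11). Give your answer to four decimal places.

22.5510

For a bivariate normal, Var(Y | X=x) = σ_Y²(1 − ρ²).
Var(Y | X=-7.11) = (5.60)²·(1 − (-0.53)²) = 31.36·0.7191 = 22.5510.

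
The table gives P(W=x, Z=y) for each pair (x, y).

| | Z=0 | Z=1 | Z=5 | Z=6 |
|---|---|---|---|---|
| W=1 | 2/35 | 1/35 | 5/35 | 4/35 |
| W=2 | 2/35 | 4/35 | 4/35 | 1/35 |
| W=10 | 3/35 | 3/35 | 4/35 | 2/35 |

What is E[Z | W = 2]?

P(W = 2) = 11/35.
Σ Z·P over the event = 0·(2/35) + 1·(4/35) + 5·(4/35) + 6·(1/35) = 6/7.
E[Z | W = 2] = (6/7) / (11/35) = 30/11.

30/11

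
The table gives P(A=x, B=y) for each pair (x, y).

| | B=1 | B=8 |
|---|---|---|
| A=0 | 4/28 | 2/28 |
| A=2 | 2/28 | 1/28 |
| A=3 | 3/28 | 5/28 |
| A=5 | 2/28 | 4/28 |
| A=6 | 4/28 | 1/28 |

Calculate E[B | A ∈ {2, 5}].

P(A ∈ {2, 5}) = 9/28.
Σ B·P over the event = 1·(2/28) + 8·(1/28) + 1·(2/28) + 8·(4/28) = 11/7.
E[B | A ∈ {2, 5}] = (11/7) / (9/28) = 44/9.

44/9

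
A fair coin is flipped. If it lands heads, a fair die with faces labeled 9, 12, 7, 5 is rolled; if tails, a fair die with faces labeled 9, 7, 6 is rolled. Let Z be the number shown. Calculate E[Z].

E[Z | heads] = (9+12+7+5)/4 = 33/4.
E[Z | tails] = (9+7+6)/3 = 22/3.
By the law of total expectation,
E[Z] = (1/2)·(33/4) + (1/2)·(22/3) = 187/24.

187/24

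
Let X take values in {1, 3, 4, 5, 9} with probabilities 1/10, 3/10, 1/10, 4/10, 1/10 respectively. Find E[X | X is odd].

13/3

P(X is odd) = 9/10.
Σ over the event: 1·1/10 + 3·3/10 + 5·2/5 + 9·1/10 = 39/10.
E[X | X is odd] = (39/10) / (9/10) = 13/3.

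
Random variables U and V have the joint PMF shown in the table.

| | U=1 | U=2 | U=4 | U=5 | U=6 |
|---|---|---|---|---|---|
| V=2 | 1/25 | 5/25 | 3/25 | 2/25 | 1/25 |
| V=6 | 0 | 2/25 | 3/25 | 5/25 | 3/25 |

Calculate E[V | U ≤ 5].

P(U ≤ 5) = 21/25.
Summing V·P(U=x,V=y) over the conditioning event gives 82/25.
E[V | U ≤ 5] = (82/25) / (21/25) = 82/21.

82/21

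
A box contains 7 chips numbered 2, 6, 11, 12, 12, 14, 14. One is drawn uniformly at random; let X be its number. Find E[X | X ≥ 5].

23/2

P(X ≥ 5) = 6/7.
Σ over the event: 6·1/7 + 11·1/7 + 12·2/7 + 14·2/7 = 69/7.
E[X | X ≥ 5] = (69/7) / (6/7) = 23/2.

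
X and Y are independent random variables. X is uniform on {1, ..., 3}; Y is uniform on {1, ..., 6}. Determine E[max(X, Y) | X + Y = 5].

Outcomes with X + Y = 5: (1,4), (2,3), (3,2), each with probability 1/18.
E[max(X, Y) | X + Y = 5] = (4 + 3 + 3) / 3 = 10/3.

10/3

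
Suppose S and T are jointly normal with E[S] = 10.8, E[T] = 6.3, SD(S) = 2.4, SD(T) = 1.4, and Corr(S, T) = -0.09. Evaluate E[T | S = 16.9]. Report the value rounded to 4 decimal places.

5.9798

The regression of T on S has slope ρ·σ_T/σ_S and passes through (μ_S, μ_T).
E[T | S=16.9] = 6.3 + (-0.09)·(1.4/2.4)·(16.9 − (10.8)) = 6.3 + (-0.0525)·(6.1) = 5.9798.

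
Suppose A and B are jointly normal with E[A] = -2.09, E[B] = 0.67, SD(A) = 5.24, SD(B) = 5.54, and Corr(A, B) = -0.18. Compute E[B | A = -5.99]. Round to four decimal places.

1.4122

For a bivariate normal, E[B | A=x] = μ_B + ρ·(σ_B/σ_A)·(x − μ_A).
E[B | A=-5.99] = 0.67 + (-0.18)·(5.54/5.24)·(-5.99 − (-2.09)) = 0.67 + (-0.19031)·(-3.9) = 1.4122.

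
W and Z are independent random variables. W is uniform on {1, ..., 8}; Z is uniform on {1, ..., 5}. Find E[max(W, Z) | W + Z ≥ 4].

P(W + Z ≥ 4) = 37/40.
Summing max(W,Z)·P(x,y) over outcomes with W + Z ≥ 4 gives 39/8.
E[max(W, Z) | W + Z ≥ 4] = (39/8) / (37/40) = 195/37.

195/37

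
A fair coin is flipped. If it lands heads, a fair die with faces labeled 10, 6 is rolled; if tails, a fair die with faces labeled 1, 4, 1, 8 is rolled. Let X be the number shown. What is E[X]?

E[X | heads] = (10+6)/2 = 8.
E[X | tails] = (1+4+1+8)/4 = 7/2.
E[X] = (1/2)·(8) + (1/2)·(7/2) = 23/4.

23/4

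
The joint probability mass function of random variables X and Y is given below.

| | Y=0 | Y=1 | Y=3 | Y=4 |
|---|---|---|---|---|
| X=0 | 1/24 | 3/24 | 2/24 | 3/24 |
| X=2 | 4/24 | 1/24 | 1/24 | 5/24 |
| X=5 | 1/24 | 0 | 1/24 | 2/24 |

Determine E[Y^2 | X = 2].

P(X = 2) = 11/24.
Σ Y^2·P over the event = 0·(4/24) + 1·(1/24) + 9·(1/24) + 16·(5/24) = 15/4.
E[Y^2 | X = 2] = (15/4) / (11/24) = 90/11.

90/11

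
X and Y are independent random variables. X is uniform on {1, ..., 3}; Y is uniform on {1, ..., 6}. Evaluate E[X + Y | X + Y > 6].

Outcomes with X + Y > 6: (1,6), (2,5), (2,6), (3,4), (3,5), (3,6), each with probability 1/18.
E[X + Y | X + Y > 6] = (7 + 7 + 8 + 7 + 8 + 9) / 6 = 23/3.

23/3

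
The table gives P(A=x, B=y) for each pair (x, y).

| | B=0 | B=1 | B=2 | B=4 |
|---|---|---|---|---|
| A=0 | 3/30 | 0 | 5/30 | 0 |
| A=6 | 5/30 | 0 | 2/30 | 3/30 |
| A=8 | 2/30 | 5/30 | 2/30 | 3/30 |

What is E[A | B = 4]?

7

P(B = 4) = 1/5.
Σ A·P over the event = 6·(3/30) + 8·(3/30) = 7/5.
E[A | B = 4] = (7/5) / (1/5) = 7.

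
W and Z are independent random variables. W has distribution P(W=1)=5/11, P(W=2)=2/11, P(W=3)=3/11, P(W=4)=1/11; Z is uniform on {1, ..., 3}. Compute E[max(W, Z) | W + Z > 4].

36/11

P(W + Z > 4) = 1/3.
Summing max(W,Z)·P(x,y) over outcomes with W + Z > 4 gives 12/11.
E[max(W, Z) | W + Z > 4] = (12/11) / (1/3) = 36/11.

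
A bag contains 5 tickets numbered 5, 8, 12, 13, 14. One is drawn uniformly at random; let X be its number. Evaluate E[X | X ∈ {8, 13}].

P(X ∈ {8, 13}) = 2/5.
Σ over the event: 8·1/5 + 13·1/5 = 21/5.
E[X | X ∈ {8, 13}] = (21/5) / (2/5) = 21/2.

21/2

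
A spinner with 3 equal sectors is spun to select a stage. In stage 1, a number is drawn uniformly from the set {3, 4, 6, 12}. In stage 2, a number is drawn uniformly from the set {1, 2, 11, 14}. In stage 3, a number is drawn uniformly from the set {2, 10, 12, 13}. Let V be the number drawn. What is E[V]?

E[V | stage 1] = (3+4+6+12)/4 = 25/4.
E[V | stage 2] = (1+2+11+14)/4 = 7.
E[V | stage 3] = (2+10+12+13)/4 = 37/4.
By the law of total expectation,
E[V] = (1/3)·(25/4) + (1/3)·(7) + (1/3)·(37/4) = 15/2.

15/2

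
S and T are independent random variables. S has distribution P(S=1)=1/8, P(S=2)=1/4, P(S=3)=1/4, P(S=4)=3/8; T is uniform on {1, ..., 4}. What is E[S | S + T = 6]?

22/7

P(S + T = 6) = 7/32.
Summing S·P(x,y) over outcomes with S + T = 6 gives 11/16.
E[S | S + T = 6] = (11/16) / (7/32) = 22/7.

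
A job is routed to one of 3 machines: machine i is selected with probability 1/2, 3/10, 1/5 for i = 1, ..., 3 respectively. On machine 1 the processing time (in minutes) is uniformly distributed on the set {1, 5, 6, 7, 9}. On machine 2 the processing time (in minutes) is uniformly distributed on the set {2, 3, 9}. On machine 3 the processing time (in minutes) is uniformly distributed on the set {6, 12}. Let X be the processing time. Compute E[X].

6

E[X | machine 1] = (1+5+6+7+9)/5 = 28/5.
E[X | machine 2] = (2+3+9)/3 = 14/3.
E[X | machine 3] = (6+12)/2 = 9.
By the law of total expectation,
E[X] = (1/2)·(28/5) + (3/10)·(14/3) + (1/5)·(9) = 6.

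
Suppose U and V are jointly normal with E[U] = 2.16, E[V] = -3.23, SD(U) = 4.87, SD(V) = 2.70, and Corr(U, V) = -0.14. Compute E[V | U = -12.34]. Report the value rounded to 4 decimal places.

The regression of V on U has slope ρ·σ_V/σ_U and passes through (μ_U, μ_V).
E[V | U=-12.34] = -3.23 + (-0.14)·(2.70/4.87)·(-12.34 − (2.16)) = -3.23 + (-0.077618)·(-14.5) = -2.1045.

-2.1045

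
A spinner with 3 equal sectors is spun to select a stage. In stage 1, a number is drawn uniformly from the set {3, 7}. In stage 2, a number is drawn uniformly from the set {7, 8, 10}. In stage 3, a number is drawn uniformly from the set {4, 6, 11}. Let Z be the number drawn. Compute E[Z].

E[Z | stage 1] = (3+7)/2 = 5.
E[Z | stage 2] = (7+8+10)/3 = 25/3.
E[Z | stage 3] = (4+6+11)/3 = 7.
E[Z] = (1/3)·(5) + (1/3)·(25/3) + (1/3)·(7) = 61/9.

61/9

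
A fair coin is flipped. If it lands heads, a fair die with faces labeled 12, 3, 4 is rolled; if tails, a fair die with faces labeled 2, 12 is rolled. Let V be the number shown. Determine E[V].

20/3

E[V | heads] = (12+3+4)/3 = 19/3.
E[V | tails] = (2+12)/2 = 7.
By the law of total expectation,
E[V] = (1/2)·(19/3) + (1/2)·(7) = 20/3.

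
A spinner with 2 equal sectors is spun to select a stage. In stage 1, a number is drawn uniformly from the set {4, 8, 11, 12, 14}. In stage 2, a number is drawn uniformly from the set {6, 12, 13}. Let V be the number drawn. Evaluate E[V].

E[V | stage 1] = (4+8+11+12+14)/5 = 49/5.
E[V | stage 2] = (6+12+13)/3 = 31/3.
By the law of total expectation,
E[V] = (1/2)·(49/5) + (1/2)·(31/3) = 151/15.

151/15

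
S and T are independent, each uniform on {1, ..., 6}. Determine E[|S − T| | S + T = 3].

1

Outcomes with S + T = 3: (1,2), (2,1), each with probability 1/36.
E[|S − T| | S + T = 3] = (1 + 1) / 2 = 1.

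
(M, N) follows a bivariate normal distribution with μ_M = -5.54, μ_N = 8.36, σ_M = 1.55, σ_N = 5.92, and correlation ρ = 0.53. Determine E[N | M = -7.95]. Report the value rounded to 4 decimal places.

E[N | M=x] = μ_N + ρ(σ_N/σ_M)(x − μ_M) for jointly normal variables.
E[N | M=-7.95] = 8.36 + (0.53)·(5.92/1.55)·(-7.95 − (-5.54)) = 8.36 + (2.02426)·(-2.41) = 3.4815.

3.4815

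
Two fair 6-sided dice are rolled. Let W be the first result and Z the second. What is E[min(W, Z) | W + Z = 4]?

4/3

Outcomes with W + Z = 4: (1,3), (2,2), (3,1), each with probability 1/36.
E[min(W, Z) | W + Z = 4] = (1 + 2 + 1) / 3 = 4/3.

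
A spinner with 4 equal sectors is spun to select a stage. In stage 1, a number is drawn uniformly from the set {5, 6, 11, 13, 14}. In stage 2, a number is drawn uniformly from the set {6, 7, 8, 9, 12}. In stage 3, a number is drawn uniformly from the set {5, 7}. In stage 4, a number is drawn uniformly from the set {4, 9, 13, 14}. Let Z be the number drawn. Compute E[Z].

171/20

E[Z | stage 1] = (5+6+11+13+14)/5 = 49/5.
E[Z | stage 2] = (6+7+8+9+12)/5 = 42/5.
E[Z | stage 3] = (5+7)/2 = 6.
E[Z | stage 4] = (4+9+13+14)/4 = 10.
E[Z] = (1/4)·(49/5) + (1/4)·(42/5) + (1/4)·(6) + (1/4)·(10) = 171/20.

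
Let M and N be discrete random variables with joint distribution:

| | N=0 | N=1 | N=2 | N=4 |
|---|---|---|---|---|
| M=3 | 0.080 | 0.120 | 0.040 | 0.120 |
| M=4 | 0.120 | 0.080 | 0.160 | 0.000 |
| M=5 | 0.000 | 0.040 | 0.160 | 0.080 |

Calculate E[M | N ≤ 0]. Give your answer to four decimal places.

P(N ≤ 0) = 0.200.
Summing M·P(M=x,N=y) over the conditioning event gives 0.720.
E[M | N ≤ 0] = (0.720) / (0.200) = 3.6000.

3.6000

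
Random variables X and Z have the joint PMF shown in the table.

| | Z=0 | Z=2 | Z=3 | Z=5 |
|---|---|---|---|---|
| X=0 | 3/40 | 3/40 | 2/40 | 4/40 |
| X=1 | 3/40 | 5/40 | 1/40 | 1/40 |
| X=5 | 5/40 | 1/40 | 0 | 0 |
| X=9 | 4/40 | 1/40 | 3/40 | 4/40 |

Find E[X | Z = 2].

P(Z = 2) = 1/4.
Summing X·P(X=x,Z=y) over the conditioning event gives 19/40.
E[X | Z = 2] = (19/40) / (1/4) = 19/10.

19/10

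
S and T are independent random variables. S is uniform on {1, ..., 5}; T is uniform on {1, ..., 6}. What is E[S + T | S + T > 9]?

P(S + T > 9) = 1/10.
Summing (S+T)·P(x,y) over outcomes with S + T > 9 gives 31/30.
E[S + T | S + T > 9] = (31/30) / (1/10) = 31/3.

31/3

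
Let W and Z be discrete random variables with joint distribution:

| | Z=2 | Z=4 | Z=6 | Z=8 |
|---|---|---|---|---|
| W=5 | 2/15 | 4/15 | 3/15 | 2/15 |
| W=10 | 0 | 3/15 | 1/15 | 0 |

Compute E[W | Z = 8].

P(Z = 8) = 2/15.
Σ W·P over the event = 5·(2/15) = 2/3.
E[W | Z = 8] = (2/3) / (2/15) = 5.

5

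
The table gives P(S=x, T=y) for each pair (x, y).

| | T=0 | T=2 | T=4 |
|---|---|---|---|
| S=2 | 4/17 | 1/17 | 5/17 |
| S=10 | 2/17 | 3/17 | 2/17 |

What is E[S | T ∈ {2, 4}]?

62/11

P(T ∈ {2, 4}) = 11/17.
Summing S·P(S=x,T=y) over the conditioning event gives 62/17.
E[S | T ∈ {2, 4}] = (62/17) / (11/17) = 62/11.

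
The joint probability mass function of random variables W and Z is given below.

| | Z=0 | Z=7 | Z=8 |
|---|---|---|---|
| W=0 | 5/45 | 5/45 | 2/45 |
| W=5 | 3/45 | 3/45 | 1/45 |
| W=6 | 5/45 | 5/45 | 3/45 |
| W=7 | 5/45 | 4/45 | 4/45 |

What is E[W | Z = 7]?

P(Z = 7) = 17/45.
Σ W·P over the event = 0·(5/45) + 5·(3/45) + 6·(5/45) + 7·(4/45) = 73/45.
E[W | Z = 7] = (73/45) / (17/45) = 73/17.

73/17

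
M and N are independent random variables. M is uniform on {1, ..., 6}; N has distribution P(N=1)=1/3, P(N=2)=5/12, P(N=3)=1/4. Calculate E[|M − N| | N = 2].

11/6

P(N = 2) = 5/12.
Summing |M−N|·P(x,y) over outcomes with N = 2 gives 55/72.
E[|M − N| | N = 2] = (55/72) / (5/12) = 11/6.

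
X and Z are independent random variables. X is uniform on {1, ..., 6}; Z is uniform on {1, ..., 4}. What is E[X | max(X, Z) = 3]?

Outcomes with max(X, Z) = 3: (1,3), (2,3), (3,1), (3,2), (3,3), each with probability 1/24.
E[X | max(X, Z) = 3] = (1 + 2 + 3 + 3 + 3) / 5 = 12/5.

12/5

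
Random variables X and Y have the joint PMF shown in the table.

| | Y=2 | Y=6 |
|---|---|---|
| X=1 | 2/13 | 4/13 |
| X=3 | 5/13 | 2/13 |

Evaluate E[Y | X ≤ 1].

P(X ≤ 1) = 6/13.
Σ Y·P over the event = 2·(2/13) + 6·(4/13) = 28/13.
E[Y | X ≤ 1] = (28/13) / (6/13) = 14/3.

14/3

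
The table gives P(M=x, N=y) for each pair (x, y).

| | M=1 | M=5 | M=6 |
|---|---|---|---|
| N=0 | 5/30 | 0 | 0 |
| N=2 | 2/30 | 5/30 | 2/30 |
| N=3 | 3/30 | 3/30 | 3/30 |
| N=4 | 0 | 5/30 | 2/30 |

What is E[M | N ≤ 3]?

80/23

P(N ≤ 3) = 23/30.
Σ M·P over the event = 1·(5/30) + 1·(2/30) + 1·(3/30) + 5·(5/30) + 5·(3/30) + 6·(2/30) + 6·(3/30) = 8/3.
E[M | N ≤ 3] = (8/3) / (23/30) = 80/23.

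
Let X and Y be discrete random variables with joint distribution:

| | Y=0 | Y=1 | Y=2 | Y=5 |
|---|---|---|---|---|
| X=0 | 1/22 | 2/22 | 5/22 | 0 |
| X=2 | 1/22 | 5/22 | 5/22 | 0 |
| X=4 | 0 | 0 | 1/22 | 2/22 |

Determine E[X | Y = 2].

P(Y = 2) = 1/2.
Σ X·P over the event = 0·(5/22) + 2·(5/22) + 4·(1/22) = 7/11.
E[X | Y = 2] = (7/11) / (1/2) = 14/11.

14/11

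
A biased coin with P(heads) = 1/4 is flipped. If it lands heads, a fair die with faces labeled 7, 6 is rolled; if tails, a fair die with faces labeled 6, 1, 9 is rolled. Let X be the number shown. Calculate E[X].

E[X | heads] = (7+6)/2 = 13/2.
E[X | tails] = (6+1+9)/3 = 16/3.
E[X] = (1/4)·(13/2) + (3/4)·(16/3) = 45/8.

45/8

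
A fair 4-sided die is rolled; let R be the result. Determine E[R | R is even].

Given R is even, R is equally likely to be any of {2, 4}.
E[R | R is even] = (2 + 4) / 2 = 3.

3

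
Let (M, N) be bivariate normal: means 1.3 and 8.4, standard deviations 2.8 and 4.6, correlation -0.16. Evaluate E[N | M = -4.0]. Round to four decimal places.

9.7931

E[N | M=x] = μ_N + ρ(σ_N/σ_M)(x − μ_M) for jointly normal variables.
E[N | M=-4.0] = 8.4 + (-0.16)·(4.6/2.8)·(-4.0 − (1.3)) = 8.4 + (-0.262857)·(-5.3) = 9.7931.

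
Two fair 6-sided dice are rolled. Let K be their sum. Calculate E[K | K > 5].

P(K > 5) = 13/18.
Σ over the event: 6·5/36 + 7·1/6 + 8·5/36 + 9·1/9 + 10·1/12 + 11·1/18 + 12·1/36 = 53/9.
E[K | K > 5] = (53/9) / (13/18) = 106/13.

106/13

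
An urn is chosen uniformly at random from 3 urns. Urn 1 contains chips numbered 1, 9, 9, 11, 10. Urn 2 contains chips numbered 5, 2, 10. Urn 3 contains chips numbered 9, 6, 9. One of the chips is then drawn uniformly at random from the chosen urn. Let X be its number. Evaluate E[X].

E[X | urn 1] = (1+9+9+11+10)/5 = 8.
E[X | urn 2] = (5+2+10)/3 = 17/3.
E[X | urn 3] = (9+6+9)/3 = 8.
By the law of total expectation,
E[X] = (1/3)·(8) + (1/3)·(17/3) + (1/3)·(8) = 65/9.

65/9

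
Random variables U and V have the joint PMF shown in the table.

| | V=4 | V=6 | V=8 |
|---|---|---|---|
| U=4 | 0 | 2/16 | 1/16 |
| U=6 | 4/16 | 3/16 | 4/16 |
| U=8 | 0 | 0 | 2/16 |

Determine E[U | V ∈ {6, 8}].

P(V ∈ {6, 8}) = 3/4.
Σ U·P over the event = 4·(2/16) + 4·(1/16) + 6·(3/16) + 6·(4/16) + 8·(2/16) = 35/8.
E[U | V ∈ {6, 8}] = (35/8) / (3/4) = 35/6.

35/6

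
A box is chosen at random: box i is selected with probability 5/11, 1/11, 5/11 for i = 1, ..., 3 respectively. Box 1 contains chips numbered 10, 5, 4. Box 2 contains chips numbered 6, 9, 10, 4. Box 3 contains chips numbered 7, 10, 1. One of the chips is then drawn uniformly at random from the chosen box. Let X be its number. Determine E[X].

827/132

E[X | box 1] = (10+5+4)/3 = 19/3.
E[X | box 2] = (6+9+10+4)/4 = 29/4.
E[X | box 3] = (7+10+1)/3 = 6.
E[X] = (5/11)·(19/3) + (1/11)·(29/4) + (5/11)·(6) = 827/132.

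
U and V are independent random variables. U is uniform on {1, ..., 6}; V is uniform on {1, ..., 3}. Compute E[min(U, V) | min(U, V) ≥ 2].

12/5

Outcomes with min(U, V) ≥ 2: (2,2), (2,3), (3,2), (3,3), (4,2), (4,3), (5,2), (5,3), (6,2), (6,3), each with probability 1/18.
E[min(U, V) | min(U, V) ≥ 2] = (2 + 2 + 2 + 3 + 2 + 3 + 2 + 3 + 2 + 3) / 10 = 12/5.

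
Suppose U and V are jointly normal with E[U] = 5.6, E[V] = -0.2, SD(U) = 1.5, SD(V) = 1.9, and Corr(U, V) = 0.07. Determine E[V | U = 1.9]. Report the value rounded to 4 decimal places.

-0.5281

E[V | U=x] = μ_V + ρ(σ_V/σ_U)(x − μ_U) for jointly normal variables.
E[V | U=1.9] = -0.2 + (0.07)·(1.9/1.5)·(1.9 − (5.6)) = -0.2 + (0.088667)·(-3.7) = -0.5281.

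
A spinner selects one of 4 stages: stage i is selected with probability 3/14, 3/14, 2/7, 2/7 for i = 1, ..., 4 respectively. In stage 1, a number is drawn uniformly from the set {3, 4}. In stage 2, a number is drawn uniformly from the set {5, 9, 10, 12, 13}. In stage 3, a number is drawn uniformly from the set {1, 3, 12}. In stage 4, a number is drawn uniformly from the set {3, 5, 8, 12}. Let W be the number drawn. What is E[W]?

2677/420

E[W | stage 1] = (3+4)/2 = 7/2.
E[W | stage 2] = (5+9+10+12+13)/5 = 49/5.
E[W | stage 3] = (1+3+12)/3 = 16/3.
E[W | stage 4] = (3+5+8+12)/4 = 7.
E[W] = (3/14)·(7/2) + (3/14)·(49/5) + (2/7)·(16/3) + (2/7)·(7) = 2677/420.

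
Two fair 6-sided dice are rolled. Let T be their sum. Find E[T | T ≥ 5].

116/15

P(T ≥ 5) = 5/6.
Σ over the event: 5·1/9 + 6·5/36 + 7·1/6 + 8·5/36 + 9·1/9 + 10·1/12 + 11·1/18 + 12·1/36 = 58/9.
E[T | T ≥ 5] = (58/9) / (5/6) = 116/15.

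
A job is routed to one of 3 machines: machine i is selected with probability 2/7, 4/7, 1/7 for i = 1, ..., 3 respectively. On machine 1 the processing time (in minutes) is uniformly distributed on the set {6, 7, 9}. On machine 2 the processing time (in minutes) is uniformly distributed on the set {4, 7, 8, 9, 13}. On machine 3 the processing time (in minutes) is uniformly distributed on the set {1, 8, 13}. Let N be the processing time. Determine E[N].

274/35

E[N | machine 1] = (6+7+9)/3 = 22/3.
E[N | machine 2] = (4+7+8+9+13)/5 = 41/5.
E[N | machine 3] = (1+8+13)/3 = 22/3.
E[N] = (2/7)·(22/3) + (4/7)·(41/5) + (1/7)·(22/3) = 274/35.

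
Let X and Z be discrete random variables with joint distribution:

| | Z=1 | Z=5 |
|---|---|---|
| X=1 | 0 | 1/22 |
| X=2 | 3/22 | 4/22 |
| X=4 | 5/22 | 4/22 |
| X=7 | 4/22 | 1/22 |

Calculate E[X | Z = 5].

16/5

P(Z = 5) = 5/11.
Σ X·P over the event = 1·(1/22) + 2·(4/22) + 4·(4/22) + 7·(1/22) = 16/11.
E[X | Z = 5] = (16/11) / (5/11) = 16/5.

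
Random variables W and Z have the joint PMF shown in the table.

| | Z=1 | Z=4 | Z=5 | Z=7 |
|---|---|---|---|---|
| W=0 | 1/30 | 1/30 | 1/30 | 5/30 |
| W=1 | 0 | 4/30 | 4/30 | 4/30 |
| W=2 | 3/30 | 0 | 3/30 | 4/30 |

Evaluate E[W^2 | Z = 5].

P(Z = 5) = 4/15.
Σ W^2·P over the event = 0·(1/30) + 1·(4/30) + 4·(3/30) = 8/15.
E[W^2 | Z = 5] = (8/15) / (4/15) = 2.

2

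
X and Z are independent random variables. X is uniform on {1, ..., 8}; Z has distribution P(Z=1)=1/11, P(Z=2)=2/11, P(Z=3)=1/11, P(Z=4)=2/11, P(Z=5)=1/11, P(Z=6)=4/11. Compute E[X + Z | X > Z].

405/43

P(X > Z) = 43/88.
Summing (X+Z)·P(x,y) over outcomes with X > Z gives 405/88.
E[X + Z | X > Z] = (405/88) / (43/88) = 405/43.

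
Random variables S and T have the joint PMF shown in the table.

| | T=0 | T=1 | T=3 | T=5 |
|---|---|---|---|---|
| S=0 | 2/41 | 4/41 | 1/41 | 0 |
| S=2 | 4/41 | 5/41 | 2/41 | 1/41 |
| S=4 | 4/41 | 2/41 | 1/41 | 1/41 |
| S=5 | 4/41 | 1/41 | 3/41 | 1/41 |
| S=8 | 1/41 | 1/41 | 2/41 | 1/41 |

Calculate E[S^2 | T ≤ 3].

612/37

P(T ≤ 3) = 37/41.
Summing S^2·P(S=x,T=y) over the conditioning event gives 612/41.
E[S^2 | T ≤ 3] = (612/41) / (37/41) = 612/37.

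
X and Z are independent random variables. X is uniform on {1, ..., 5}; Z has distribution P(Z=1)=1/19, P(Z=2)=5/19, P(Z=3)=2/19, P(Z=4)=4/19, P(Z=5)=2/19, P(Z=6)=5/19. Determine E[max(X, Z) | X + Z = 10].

40/7

P(X + Z = 10) = 7/95.
Summing max(X,Z)·P(x,y) over outcomes with X + Z = 10 gives 8/19.
E[max(X, Z) | X + Z = 10] = (8/19) / (7/95) = 40/7.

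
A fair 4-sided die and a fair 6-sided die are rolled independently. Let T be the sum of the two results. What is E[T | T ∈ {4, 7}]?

P(T ∈ {4, 7}) = 7/24.
Σ over the event: 4·1/8 + 7·1/6 = 5/3.
E[T | T ∈ {4, 7}] = (5/3) / (7/24) = 40/7.

40/7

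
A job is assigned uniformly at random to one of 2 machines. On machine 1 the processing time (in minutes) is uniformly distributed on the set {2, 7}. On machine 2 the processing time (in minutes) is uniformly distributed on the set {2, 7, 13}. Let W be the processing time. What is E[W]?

71/12

E[W | machine 1] = (2+7)/2 = 9/2.
E[W | machine 2] = (2+7+13)/3 = 22/3.
E[W] = (1/2)·(9/2) + (1/2)·(22/3) = 71/12.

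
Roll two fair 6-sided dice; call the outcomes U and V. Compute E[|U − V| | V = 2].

11/6

Outcomes with V = 2: (1,2), (2,2), (3,2), (4,2), (5,2), (6,2), each with probability 1/36.
E[|U − V| | V = 2] = (1 + 0 + 1 + 2 + 3 + 4) / 6 = 11/6.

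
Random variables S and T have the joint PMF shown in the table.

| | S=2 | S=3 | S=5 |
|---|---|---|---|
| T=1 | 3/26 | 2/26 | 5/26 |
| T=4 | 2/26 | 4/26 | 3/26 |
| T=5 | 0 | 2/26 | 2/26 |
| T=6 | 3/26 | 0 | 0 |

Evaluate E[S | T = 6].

P(T = 6) = 3/26.
Σ S·P over the event = 2·(3/26) = 3/13.
E[S | T = 6] = (3/13) / (3/26) = 2.

2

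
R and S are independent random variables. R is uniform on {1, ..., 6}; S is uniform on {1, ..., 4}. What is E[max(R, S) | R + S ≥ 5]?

9/2

P(R + S ≥ 5) = 3/4.
Summing max(R,S)·P(x,y) over outcomes with R + S ≥ 5 gives 27/8.
E[max(R, S) | R + S ≥ 5] = (27/8) / (3/4) = 9/2.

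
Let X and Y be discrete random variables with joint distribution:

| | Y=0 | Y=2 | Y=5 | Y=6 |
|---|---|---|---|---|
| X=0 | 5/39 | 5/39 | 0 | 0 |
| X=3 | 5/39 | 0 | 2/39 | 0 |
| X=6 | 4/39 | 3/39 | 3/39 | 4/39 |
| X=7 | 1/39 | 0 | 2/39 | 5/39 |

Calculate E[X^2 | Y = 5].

P(Y = 5) = 7/39.
Σ X^2·P over the event = 9·(2/39) + 36·(3/39) + 49·(2/39) = 224/39.
E[X^2 | Y = 5] = (224/39) / (7/39) = 32.

32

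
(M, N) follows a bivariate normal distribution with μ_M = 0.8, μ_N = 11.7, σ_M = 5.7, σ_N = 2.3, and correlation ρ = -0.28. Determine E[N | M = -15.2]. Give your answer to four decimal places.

13.5077

The regression of N on M has slope ρ·σ_N/σ_M and passes through (μ_M, μ_N).
E[N | M=-15.2] = 11.7 + (-0.28)·(2.3/5.7)·(-15.2 − (0.8)) = 11.7 + (-0.11298)·(-16) = 13.5077.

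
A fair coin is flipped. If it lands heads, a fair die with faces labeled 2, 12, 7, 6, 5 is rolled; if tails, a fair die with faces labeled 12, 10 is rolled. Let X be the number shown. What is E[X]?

87/10

E[X | heads] = (2+12+7+6+5)/5 = 32/5.
E[X | tails] = (12+10)/2 = 11.
By the law of total expectation,
E[X] = (1/2)·(32/5) + (1/2)·(11) = 87/10.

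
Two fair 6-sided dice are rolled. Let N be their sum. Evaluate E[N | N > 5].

P(N > 5) = 13/18.
Σ over the event: 6·5/36 + 7·1/6 + 8·5/36 + 9·1/9 + 10·1/12 + 11·1/18 + 12·1/36 = 53/9.
E[N | N > 5] = (53/9) / (13/18) = 106/13.

106/13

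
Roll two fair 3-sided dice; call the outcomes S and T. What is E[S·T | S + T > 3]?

Outcomes with S + T > 3: (1,3), (2,2), (2,3), (3,1), (3,2), (3,3), each with probability 1/9.
E[S·T | S + T > 3] = (3 + 4 + 6 + 3 + 6 + 9) / 6 = 31/6.

31/6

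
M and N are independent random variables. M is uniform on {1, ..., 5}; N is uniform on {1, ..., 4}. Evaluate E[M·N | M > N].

Outcomes with M > N: (2,1), (3,1), (3,2), (4,1), (4,2), (4,3), (5,1), (5,2), (5,3), (5,4), each with probability 1/20.
E[M·N | M > N] = (2 + 3 + 6 + 4 + 8 + 12 + 5 + 10 + 15 + 20) / 10 = 17/2.

17/2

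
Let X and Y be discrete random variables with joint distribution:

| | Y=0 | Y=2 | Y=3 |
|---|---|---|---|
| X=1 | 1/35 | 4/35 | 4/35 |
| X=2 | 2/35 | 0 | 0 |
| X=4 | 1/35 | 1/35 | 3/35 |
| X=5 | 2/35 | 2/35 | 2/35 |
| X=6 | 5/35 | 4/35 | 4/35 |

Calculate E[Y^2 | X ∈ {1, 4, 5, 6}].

P(X ∈ {1, 4, 5, 6}) = 33/35.
Summing Y^2·P(X=x,Y=y) over the conditioning event gives 23/5.
E[Y^2 | X ∈ {1, 4, 5, 6}] = (23/5) / (33/35) = 161/33.

161/33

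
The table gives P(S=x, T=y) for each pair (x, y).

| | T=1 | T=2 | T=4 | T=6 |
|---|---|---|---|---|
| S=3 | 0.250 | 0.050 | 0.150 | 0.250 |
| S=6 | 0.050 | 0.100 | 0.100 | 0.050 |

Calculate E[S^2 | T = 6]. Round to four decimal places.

P(T = 6) = 0.300.
Σ S^2·P over the event = 9·(0.250) + 36·(0.050) = 4.050.
E[S^2 | T = 6] = (4.050) / (0.300) = 13.5000.

13.5000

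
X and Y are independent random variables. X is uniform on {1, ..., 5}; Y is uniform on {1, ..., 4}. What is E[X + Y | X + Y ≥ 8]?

25/3

Outcomes with X + Y ≥ 8: (4,4), (5,3), (5,4), each with probability 1/20.
E[X + Y | X + Y ≥ 8] = (8 + 8 + 9) / 3 = 25/3.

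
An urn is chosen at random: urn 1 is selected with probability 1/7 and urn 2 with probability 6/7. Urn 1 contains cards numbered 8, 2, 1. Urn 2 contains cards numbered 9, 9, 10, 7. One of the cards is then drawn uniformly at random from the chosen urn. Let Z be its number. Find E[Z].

337/42

E[Z | urn 1] = (8+2+1)/3 = 11/3.
E[Z | urn 2] = (9+9+10+7)/4 = 35/4.
By the law of total expectation,
E[Z] = (1/7)·(11/3) + (6/7)·(35/4) = 337/42.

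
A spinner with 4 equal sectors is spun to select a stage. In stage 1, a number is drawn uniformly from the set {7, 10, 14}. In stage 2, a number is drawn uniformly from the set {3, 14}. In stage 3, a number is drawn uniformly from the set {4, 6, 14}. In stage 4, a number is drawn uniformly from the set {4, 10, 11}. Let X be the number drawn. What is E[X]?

211/24

E[X | stage 1] = (7+10+14)/3 = 31/3.
E[X | stage 2] = (3+14)/2 = 17/2.
E[X | stage 3] = (4+6+14)/3 = 8.
E[X | stage 4] = (4+10+11)/3 = 25/3.
E[X] = (1/4)·(31/3) + (1/4)·(17/2) + (1/4)·(8) + (1/4)·(25/3) = 211/24.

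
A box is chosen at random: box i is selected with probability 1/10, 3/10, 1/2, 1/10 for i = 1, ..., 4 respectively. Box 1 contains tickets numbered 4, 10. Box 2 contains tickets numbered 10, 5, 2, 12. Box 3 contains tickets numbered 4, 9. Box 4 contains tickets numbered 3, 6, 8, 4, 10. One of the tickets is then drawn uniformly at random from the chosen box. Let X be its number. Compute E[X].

1349/200

E[X | box 1] = (4+10)/2 = 7.
E[X | box 2] = (10+5+2+12)/4 = 29/4.
E[X | box 3] = (4+9)/2 = 13/2.
E[X | box 4] = (3+6+8+4+10)/5 = 31/5.
By the law of total expectation,
E[X] = (1/10)·(7) + (3/10)·(29/4) + (1/2)·(13/2) + (1/10)·(31/5) = 1349/200.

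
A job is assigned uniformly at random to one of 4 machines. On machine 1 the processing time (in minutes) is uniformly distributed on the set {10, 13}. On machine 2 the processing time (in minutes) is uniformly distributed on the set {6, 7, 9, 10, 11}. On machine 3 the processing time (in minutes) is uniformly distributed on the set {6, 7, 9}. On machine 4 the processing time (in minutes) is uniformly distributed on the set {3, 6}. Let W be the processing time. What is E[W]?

E[W | machine 1] = (10+13)/2 = 23/2.
E[W | machine 2] = (6+7+9+10+11)/5 = 43/5.
E[W | machine 3] = (6+7+9)/3 = 22/3.
E[W | machine 4] = (3+6)/2 = 9/2.
By the law of total expectation,
E[W] = (1/4)·(23/2) + (1/4)·(43/5) + (1/4)·(22/3) + (1/4)·(9/2) = 479/60.

479/60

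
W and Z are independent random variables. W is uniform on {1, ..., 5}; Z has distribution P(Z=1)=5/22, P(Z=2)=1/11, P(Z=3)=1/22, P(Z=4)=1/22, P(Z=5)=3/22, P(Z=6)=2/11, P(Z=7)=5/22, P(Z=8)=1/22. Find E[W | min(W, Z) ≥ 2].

7/2

P(min(W, Z) ≥ 2) = 34/55.
Summing W·P(x,y) over outcomes with min(W, Z) ≥ 2 gives 119/55.
E[W | min(W, Z) ≥ 2] = (119/55) / (34/55) = 7/2.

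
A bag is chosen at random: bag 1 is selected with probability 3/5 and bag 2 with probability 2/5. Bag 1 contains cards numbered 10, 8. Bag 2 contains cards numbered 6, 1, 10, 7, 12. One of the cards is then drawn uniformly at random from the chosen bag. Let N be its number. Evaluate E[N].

207/25

E[N | bag 1] = (10+8)/2 = 9.
E[N | bag 2] = (6+1+10+7+12)/5 = 36/5.
E[N] = (3/5)·(9) + (2/5)·(36/5) = 207/25.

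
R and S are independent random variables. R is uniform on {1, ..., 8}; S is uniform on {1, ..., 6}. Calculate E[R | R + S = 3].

Outcomes with R + S = 3: (1,2), (2,1), each with probability 1/48.
E[R | R + S = 3] = (1 + 2) / 2 = 3/2.

3/2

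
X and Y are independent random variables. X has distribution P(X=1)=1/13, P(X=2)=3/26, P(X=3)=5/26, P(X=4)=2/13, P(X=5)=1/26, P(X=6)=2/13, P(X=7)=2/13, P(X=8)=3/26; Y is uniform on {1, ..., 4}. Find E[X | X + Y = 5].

39/14

P(X + Y = 5) = 7/52.
Summing X·P(x,y) over outcomes with X + Y = 5 gives 3/8.
E[X | X + Y = 5] = (3/8) / (7/52) = 39/14.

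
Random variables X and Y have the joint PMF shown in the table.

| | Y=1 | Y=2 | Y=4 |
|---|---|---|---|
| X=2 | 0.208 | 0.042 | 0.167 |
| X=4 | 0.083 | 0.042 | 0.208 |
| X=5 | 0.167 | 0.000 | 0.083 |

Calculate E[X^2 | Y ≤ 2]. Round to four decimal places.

P(Y ≤ 2) = 0.542.
Σ X^2·P over the event = 4·(0.208) + 4·(0.042) + 16·(0.083) + 16·(0.042) + 25·(0.167) = 7.175.
E[X^2 | Y ≤ 2] = (7.175) / (0.542) = 13.2380.

13.2380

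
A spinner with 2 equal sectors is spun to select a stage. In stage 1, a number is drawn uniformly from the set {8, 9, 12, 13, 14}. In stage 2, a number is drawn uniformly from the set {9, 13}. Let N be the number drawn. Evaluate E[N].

111/10

E[N | stage 1] = (8+9+12+13+14)/5 = 56/5.
E[N | stage 2] = (9+13)/2 = 11.
By the law of total expectation,
E[N] = (1/2)·(56/5) + (1/2)·(11) = 111/10.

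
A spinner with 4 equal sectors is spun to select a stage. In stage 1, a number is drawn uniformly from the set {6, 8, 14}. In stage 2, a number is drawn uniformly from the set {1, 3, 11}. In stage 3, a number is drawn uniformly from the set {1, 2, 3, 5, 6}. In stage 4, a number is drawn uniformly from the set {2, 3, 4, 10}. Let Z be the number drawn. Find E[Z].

1349/240

E[Z | stage 1] = (6+8+14)/3 = 28/3.
E[Z | stage 2] = (1+3+11)/3 = 5.
E[Z | stage 3] = (1+2+3+5+6)/5 = 17/5.
E[Z | stage 4] = (2+3+4+10)/4 = 19/4.
By the law of total expectation,
E[Z] = (1/4)·(28/3) + (1/4)·(5) + (1/4)·(17/5) + (1/4)·(19/4) = 1349/240.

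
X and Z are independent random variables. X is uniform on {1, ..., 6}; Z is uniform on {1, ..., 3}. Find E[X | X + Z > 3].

59/15

P(X + Z > 3) = 5/6.
Summing X·P(x,y) over outcomes with X + Z > 3 gives 59/18.
E[X | X + Z > 3] = (59/18) / (5/6) = 59/15.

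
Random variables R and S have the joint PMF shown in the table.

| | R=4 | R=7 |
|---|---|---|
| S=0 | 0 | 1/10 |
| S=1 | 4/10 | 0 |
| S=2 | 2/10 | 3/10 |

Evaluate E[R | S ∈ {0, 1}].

P(S ∈ {0, 1}) = 1/2.
Σ R·P over the event = 4·(4/10) + 7·(1/10) = 23/10.
E[R | S ∈ {0, 1}] = (23/10) / (1/2) = 23/5.

23/5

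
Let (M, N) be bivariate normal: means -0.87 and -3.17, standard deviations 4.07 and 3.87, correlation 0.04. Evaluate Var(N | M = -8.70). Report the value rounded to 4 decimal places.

For a bivariate normal, Var(N | M=x) = σ_N²(1 − ρ²).
Var(N | M=-8.70) = (3.87)²·(1 − (0.04)²) = 14.9769·0.9984 = 14.9529.

14.9529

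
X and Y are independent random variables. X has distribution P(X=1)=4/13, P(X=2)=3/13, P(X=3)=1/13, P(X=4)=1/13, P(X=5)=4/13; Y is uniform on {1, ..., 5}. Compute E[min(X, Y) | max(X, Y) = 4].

P(max(X, Y) = 4) = 12/65.
Summing min(X,Y)·P(x,y) over outcomes with max(X, Y) = 4 gives 23/65.
E[min(X, Y) | max(X, Y) = 4] = (23/65) / (12/65) = 23/12.

23/12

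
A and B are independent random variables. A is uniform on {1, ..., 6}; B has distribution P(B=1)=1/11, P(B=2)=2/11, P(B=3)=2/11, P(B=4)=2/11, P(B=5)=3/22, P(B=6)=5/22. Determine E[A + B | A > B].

P(A > B) = 49/132.
Summing (A+B)·P(x,y) over outcomes with A > B gives 359/132.
E[A + B | A > B] = (359/132) / (49/132) = 359/49.

359/49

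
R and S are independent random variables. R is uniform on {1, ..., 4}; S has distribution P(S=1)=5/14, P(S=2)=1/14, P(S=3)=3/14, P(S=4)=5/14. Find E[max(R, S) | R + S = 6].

P(R + S = 6) = 9/56.
Summing max(R,S)·P(x,y) over outcomes with R + S = 6 gives 33/56.
E[max(R, S) | R + S = 6] = (33/56) / (9/56) = 11/3.

11/3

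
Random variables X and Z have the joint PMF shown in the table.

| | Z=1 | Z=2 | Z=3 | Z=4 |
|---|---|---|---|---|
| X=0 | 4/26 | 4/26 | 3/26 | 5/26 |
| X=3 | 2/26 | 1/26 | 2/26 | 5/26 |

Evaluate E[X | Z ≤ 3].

P(Z ≤ 3) = 8/13.
Σ X·P over the event = 0·(4/26) + 0·(4/26) + 0·(3/26) + 3·(2/26) + 3·(1/26) + 3·(2/26) = 15/26.
E[X | Z ≤ 3] = (15/26) / (8/13) = 15/16.

15/16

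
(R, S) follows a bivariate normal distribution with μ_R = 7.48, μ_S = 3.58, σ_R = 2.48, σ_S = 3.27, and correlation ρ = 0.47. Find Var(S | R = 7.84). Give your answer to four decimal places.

Var(S | R=x) = (1 − ρ²)·σ_S².
Var(S | R=7.84) = (3.27)²·(1 − (0.47)²) = 10.6929·0.7791 = 8.3308.

8.3308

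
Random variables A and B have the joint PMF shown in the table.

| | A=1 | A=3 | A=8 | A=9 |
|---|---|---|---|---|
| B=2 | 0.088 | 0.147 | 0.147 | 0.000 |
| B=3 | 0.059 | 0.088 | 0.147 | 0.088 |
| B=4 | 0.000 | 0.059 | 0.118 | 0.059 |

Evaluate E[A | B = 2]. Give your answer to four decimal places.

4.4634

P(B = 2) = 0.382.
Σ A·P over the event = 1·(0.088) + 3·(0.147) + 8·(0.147) = 1.705.
E[A | B = 2] = (1.705) / (0.382) = 4.4634.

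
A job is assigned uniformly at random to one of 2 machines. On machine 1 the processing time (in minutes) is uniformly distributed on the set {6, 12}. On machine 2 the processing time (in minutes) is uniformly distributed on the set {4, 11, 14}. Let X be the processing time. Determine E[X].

28/3

E[X | machine 1] = (6+12)/2 = 9.
E[X | machine 2] = (4+11+14)/3 = 29/3.
By the law of total expectation,
E[X] = (1/2)·(9) + (1/2)·(29/3) = 28/3.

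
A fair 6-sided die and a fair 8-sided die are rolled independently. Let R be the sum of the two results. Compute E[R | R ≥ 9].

32/3

P(R ≥ 9) = 7/16.
Σ over the event: 9·1/8 + 10·5/48 + 11·1/12 + 12·1/16 + 13·1/24 + 14·1/48 = 14/3.
E[R | R ≥ 9] = (14/3) / (7/16) = 32/3.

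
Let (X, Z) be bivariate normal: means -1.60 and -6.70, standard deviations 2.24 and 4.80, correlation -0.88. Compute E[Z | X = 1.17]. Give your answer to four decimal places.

The regression of Z on X has slope ρ·σ_Z/σ_X and passes through (μ_X, μ_Z).
E[Z | X=1.17] = -6.70 + (-0.88)·(4.80/2.24)·(1.17 − (-1.60)) = -6.70 + (-1.8857)·(2.77) = -11.9234.

-11.9234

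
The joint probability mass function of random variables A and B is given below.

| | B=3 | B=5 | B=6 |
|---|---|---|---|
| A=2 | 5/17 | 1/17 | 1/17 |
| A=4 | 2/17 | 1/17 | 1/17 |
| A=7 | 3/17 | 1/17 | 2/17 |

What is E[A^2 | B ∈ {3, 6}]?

P(B ∈ {3, 6}) = 14/17.
Σ A^2·P over the event = 4·(5/17) + 4·(1/17) + 16·(2/17) + 16·(1/17) + 49·(3/17) + 49·(2/17) = 317/17.
E[A^2 | B ∈ {3, 6}] = (317/17) / (14/17) = 317/14.

317/14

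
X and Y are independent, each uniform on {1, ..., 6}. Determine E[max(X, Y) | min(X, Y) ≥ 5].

Outcomes with min(X, Y) ≥ 5: (5,5), (5,6), (6,5), (6,6), each with probability 1/36.
E[max(X, Y) | min(X, Y) ≥ 5] = (5 + 6 + 6 + 6) / 4 = 23/4.

23/4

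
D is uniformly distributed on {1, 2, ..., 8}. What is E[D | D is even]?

5

Given D is even, D is equally likely to be any of {2, 4, 6, 8}.
E[D | D is even] = (2 + 4 + 6 + 8) / 4 = 5.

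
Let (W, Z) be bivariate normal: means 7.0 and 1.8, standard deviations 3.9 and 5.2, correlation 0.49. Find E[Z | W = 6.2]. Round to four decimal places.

For a bivariate normal, E[Z | W=x] = μ_Z + ρ·(σ_Z/σ_W)·(x − μ_W).
E[Z | W=6.2] = 1.8 + (0.49)·(5.2/3.9)·(6.2 − (7.0)) = 1.8 + (0.65333)·(-0.8) = 1.2773.

1.2773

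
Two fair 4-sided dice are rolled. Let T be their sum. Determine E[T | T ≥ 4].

P(T ≥ 4) = 13/16.
Σ over the event: 4·3/16 + 5·1/4 + 6·3/16 + 7·1/8 + 8·1/16 = 9/2.
E[T | T ≥ 4] = (9/2) / (13/16) = 72/13.

72/13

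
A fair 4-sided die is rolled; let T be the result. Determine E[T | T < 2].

1

Given T < 2, T is equally likely to be any of {1}.
E[T | T < 2] = (1) / 1 = 1.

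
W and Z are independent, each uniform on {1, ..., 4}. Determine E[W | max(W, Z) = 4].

P(max(W, Z) = 4) = 7/16.
Summing W·P(x,y) over outcomes with max(W, Z) = 4 gives 11/8.
E[W | max(W, Z) = 4] = (11/8) / (7/16) = 22/7.

22/7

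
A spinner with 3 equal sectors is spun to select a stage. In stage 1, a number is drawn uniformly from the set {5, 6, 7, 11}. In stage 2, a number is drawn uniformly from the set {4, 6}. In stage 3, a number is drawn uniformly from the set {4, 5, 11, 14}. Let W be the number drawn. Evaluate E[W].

E[W | stage 1] = (5+6+7+11)/4 = 29/4.
E[W | stage 2] = (4+6)/2 = 5.
E[W | stage 3] = (4+5+11+14)/4 = 17/2.
E[W] = (1/3)·(29/4) + (1/3)·(5) + (1/3)·(17/2) = 83/12.

83/12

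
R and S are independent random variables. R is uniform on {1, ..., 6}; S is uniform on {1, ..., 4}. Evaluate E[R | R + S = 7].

Outcomes with R + S = 7: (3,4), (4,3), (5,2), (6,1), each with probability 1/24.
E[R | R + S = 7] = (3 + 4 + 5 + 6) / 4 = 9/2.

9/2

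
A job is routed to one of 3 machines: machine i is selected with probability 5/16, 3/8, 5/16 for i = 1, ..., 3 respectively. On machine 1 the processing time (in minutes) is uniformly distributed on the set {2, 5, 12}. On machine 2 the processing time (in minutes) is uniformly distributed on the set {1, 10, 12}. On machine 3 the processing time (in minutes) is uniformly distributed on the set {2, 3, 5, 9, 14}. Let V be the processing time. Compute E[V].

E[V | machine 1] = (2+5+12)/3 = 19/3.
E[V | machine 2] = (1+10+12)/3 = 23/3.
E[V | machine 3] = (2+3+5+9+14)/5 = 33/5.
By the law of total expectation,
E[V] = (5/16)·(19/3) + (3/8)·(23/3) + (5/16)·(33/5) = 83/12.

83/12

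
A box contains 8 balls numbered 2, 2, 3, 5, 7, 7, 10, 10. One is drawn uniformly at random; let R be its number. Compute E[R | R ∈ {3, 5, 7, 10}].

P(R ∈ {3, 5, 7, 10}) = 3/4.
Σ over the event: 3·1/8 + 5·1/8 + 7·1/4 + 10·1/4 = 21/4.
E[R | R ∈ {3, 5, 7, 10}] = (21/4) / (3/4) = 7.

7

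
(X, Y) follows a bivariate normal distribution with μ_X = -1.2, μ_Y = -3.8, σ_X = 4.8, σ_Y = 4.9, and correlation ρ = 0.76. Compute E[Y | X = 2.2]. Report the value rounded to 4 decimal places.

The regression of Y on X has slope ρ·σ_Y/σ_X and passes through (μ_X, μ_Y).
E[Y | X=2.2] = -3.8 + (0.76)·(4.9/4.8)·(2.2 − (-1.2)) = -3.8 + (0.77583)·(3.4) = -1.1622.

-1.1622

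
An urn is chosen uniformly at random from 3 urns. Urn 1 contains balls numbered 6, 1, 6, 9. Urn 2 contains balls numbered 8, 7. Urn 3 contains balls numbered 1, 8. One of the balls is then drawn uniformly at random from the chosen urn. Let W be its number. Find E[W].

35/6

E[W | urn 1] = (6+1+6+9)/4 = 11/2.
E[W | urn 2] = (8+7)/2 = 15/2.
E[W | urn 3] = (1+8)/2 = 9/2.
E[W] = (1/3)·(11/2) + (1/3)·(15/2) + (1/3)·(9/2) = 35/6.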